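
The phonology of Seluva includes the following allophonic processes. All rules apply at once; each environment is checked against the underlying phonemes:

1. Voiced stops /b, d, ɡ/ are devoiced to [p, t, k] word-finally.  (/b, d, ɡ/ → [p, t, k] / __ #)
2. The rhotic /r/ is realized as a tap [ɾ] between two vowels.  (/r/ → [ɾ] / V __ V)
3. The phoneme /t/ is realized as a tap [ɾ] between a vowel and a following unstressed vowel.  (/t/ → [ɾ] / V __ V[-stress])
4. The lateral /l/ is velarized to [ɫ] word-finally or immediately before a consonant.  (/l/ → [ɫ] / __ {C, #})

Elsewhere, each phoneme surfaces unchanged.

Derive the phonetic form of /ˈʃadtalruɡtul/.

/ʃ/ — not in any rule's target class → [ʃ].
/a/ (between /ʃ/ and /d/): no rule targets it → [a].
/d/ — between /a/ and /t/; rule 1 does not apply here → [d].
/t/ (between /d/ and /a/) fails the environment for rule 3, so it stays [t].
/a/ stays [a].
/l/ — between /a/ and /r/, word-finally or immediately before a consonant — surfaces as [ɫ] (rule 4).
/r/ (between /l/ and /u/): rule 2 targets it, but not between two vowels → unchanged [r].
/u/ stays [u].
/ɡ/ (between /u/ and /t/) is in the target of rule 1 but the environment (word-finally) is not met → [ɡ].
/t/ (between /ɡ/ and /u/) is in the target of rule 3 but the environment (between a vowel and a following unstressed vowel) is not met → [t].
/u/ (between /t/ and /l/) is unaffected → [u].
/l/ (word-final) occurs word-finally or immediately before a consonant → [ɫ] by rule 4.

[ˈʃadtaɫruɡtuɫ]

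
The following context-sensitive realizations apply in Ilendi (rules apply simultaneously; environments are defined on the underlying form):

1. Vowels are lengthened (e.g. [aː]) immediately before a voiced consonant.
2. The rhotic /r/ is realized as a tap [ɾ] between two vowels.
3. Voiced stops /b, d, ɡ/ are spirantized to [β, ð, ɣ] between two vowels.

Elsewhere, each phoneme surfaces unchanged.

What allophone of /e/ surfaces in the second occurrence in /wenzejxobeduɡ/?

[eː]

/e/ (between /z/ and /j/) occurs before a voiced consonant → [eː] by rule 1.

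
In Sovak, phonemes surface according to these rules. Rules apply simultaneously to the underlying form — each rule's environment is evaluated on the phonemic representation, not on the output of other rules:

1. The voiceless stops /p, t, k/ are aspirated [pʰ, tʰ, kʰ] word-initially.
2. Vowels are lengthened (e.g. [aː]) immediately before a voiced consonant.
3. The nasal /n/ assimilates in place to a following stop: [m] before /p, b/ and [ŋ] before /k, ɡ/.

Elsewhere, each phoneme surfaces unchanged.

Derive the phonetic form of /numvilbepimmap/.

[nuːmviːlbepiːmmap]

/n/ — word-initial; rule 3 does not apply here → [n].
/u/ (between /n/ and /m/): before a voiced consonant, so rule 2 applies → [uː].
/m/ (between /u/ and /v/) is unaffected → [m].
/v/ stays [v].
/i/ (between /v/ and /l/): before a voiced consonant, so rule 2 applies → [iː].
/l/ stays [l].
/b/ stays [b].
/e/ — between /b/ and /p/; rule 2 does not apply here → [e].
/p/ — between /e/ and /i/; rule 1 does not apply here → [p].
/i/ (between /p/ and /m/) occurs before a voiced consonant → [iː] by rule 2.
/m/ stays [m].
/m/ stays [m].
/a/ — between /m/ and /p/; rule 2 does not apply here → [a].
/p/ (word-final) fails the environment for rule 1, so it stays [p].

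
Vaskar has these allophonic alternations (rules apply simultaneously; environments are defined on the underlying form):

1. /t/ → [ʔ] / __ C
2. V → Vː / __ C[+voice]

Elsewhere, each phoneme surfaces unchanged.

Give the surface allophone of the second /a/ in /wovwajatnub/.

/a/ — between /j/ and /t/; rule 2 does not apply here → [a].

[a]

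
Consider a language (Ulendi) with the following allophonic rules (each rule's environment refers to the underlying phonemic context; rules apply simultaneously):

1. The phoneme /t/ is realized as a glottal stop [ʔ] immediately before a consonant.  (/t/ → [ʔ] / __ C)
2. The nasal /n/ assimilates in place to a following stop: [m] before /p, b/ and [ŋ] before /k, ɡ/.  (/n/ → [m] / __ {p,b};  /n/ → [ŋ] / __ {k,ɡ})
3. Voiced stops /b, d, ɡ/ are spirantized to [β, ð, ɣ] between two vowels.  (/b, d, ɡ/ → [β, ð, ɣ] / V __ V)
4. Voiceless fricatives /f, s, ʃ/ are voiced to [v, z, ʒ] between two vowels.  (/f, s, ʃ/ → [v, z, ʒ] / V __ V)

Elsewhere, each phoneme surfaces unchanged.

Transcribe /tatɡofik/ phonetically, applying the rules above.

[taʔɡovik]

/t/ (word-initial) is in the target of rule 1 but the environment (immediately before a consonant) is not met → [t].
/a/ (between /t/ and /t/): no rule targets it → [a].
Rule 1 applies to /t/ (between /a/ and /ɡ/: immediately before a consonant) → [ʔ].
/ɡ/ (between /t/ and /o/): rule 3 targets it, but not between two vowels → unchanged [ɡ].
/o/ — not in any rule's target class → [o].
Rule 4 applies to /f/ (between /o/ and /i/: between two vowels) → [v].
/i/ stays [i].
/k/ (word-final): no rule targets it → [k].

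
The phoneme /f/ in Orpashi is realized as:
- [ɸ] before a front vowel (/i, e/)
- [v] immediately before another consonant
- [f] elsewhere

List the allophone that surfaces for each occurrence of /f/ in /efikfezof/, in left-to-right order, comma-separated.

Occurrence 1 (position 2): before a front vowel (/i, e/) → [ɸ].
Occurrence 2 (position 5): before a front vowel (/i, e/) → [ɸ].
Occurrence 3 (position 9): no conditioning environment matches → elsewhere allophone [f].

[ɸ], [ɸ], [f]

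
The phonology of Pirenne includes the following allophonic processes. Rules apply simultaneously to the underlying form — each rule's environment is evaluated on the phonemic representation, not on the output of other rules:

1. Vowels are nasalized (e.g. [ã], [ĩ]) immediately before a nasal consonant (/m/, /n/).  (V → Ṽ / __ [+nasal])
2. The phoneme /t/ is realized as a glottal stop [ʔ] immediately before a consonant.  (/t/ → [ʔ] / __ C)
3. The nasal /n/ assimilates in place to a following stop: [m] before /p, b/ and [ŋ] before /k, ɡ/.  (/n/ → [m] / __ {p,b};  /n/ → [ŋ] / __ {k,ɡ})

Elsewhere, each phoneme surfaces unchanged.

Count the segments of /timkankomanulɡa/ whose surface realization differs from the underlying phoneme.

5

Segments that undergo a rule: /i/ → [ĩ] (rule 1); /a/ → [ã] (rule 1); /n/ → [ŋ] (rule 3); /o/ → [õ] (rule 1); /a/ → [ã] (rule 1).
All other segments surface unchanged.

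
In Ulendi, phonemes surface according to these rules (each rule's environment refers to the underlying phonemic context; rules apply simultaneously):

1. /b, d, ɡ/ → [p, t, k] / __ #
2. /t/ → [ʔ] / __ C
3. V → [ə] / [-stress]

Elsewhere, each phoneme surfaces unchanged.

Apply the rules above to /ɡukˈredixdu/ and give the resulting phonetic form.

/ɡ/ (word-initial): rule 1 targets it, but not word-finally → unchanged [ɡ].
/u/ meets the environment for rule 3 (in an unstressed syllable) → [ə].
/k/ (between /u/ and /r/): no rule targets it → [k].
/r/ — not in any rule's target class → [r].
/e/ (between /r/ and /d/): rule 3 targets it, but not in an unstressed syllable → unchanged [e].
/d/ (between /e/ and /i/) fails the environment for rule 1, so it stays [d].
/i/ (between /d/ and /x/): in an unstressed syllable, so rule 3 applies → [ə].
/x/ (between /i/ and /d/) is unaffected → [x].
/d/ (between /x/ and /u/): rule 1 targets it, but not word-finally → unchanged [d].
/u/ (word-final): in an unstressed syllable, so rule 3 applies → [ə].

[ɡəkˈredəxdə]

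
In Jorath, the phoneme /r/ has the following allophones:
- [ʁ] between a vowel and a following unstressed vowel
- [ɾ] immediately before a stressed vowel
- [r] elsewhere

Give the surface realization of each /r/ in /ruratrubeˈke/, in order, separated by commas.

[r], [ʁ], [r]

Occurrence 1 (position 1): no conditioning environment matches → elsewhere allophone [r].
Occurrence 2 (position 3): between a vowel and a following unstressed vowel → [ʁ].
Occurrence 3 (position 6): no conditioning environment matches → elsewhere allophone [r].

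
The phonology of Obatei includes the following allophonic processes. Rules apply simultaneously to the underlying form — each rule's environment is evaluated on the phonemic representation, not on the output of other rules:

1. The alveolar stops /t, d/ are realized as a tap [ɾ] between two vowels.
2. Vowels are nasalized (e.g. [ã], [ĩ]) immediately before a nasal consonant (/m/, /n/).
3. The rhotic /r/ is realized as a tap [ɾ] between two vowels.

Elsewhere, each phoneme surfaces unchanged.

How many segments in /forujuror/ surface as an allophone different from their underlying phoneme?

Segments that undergo a rule: /r/ → [ɾ] (rule 3); /r/ → [ɾ] (rule 3).
All other segments surface unchanged.

2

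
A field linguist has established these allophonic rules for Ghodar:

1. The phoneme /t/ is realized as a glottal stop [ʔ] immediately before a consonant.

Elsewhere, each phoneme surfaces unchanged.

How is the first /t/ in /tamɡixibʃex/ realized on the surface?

/t/ (word-initial) fails the environment for rule 1, so it stays [t].

[t]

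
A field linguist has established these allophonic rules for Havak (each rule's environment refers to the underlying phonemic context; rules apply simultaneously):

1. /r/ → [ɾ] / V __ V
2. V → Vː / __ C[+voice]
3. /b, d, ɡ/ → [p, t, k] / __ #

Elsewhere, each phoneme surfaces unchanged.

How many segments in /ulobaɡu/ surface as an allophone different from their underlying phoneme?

Segments that undergo a rule: /u/ → [uː] (rule 2); /o/ → [oː] (rule 2); /a/ → [aː] (rule 2).
All other segments surface unchanged.

3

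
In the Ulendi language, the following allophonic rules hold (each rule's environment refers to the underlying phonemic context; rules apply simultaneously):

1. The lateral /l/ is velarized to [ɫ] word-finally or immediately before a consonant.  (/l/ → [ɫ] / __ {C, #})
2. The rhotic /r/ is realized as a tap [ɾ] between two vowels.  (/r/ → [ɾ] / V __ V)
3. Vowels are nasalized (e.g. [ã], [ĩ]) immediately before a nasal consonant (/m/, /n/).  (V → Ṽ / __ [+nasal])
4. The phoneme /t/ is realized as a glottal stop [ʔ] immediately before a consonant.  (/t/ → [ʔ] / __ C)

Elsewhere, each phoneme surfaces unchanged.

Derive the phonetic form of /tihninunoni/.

[tihnĩnũnõni]

/t/ — word-initial; rule 4 does not apply here → [t].
/i/ (between /t/ and /h/) fails the environment for rule 3, so it stays [i].
/h/ — not in any rule's target class → [h].
/n/ stays [n].
Rule 3 applies to /i/ (between /n/ and /n/: before a nasal consonant) → [ĩ].
/n/ (between /i/ and /u/): no rule targets it → [n].
/u/ meets the environment for rule 3 (before a nasal consonant) → [ũ].
/n/ (between /u/ and /o/): no rule targets it → [n].
/o/ — between /n/ and /n/, before a nasal consonant — surfaces as [õ] (rule 3).
/n/ stays [n].
/i/ (word-final) fails the environment for rule 3, so it stays [i].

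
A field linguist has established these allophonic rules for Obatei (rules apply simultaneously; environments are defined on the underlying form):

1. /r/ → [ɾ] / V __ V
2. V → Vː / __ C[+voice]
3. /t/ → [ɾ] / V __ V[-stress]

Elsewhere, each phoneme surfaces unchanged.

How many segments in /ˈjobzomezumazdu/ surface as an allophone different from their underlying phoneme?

5

Segments that undergo a rule: /o/ → [oː] (rule 2); /o/ → [oː] (rule 2); /e/ → [eː] (rule 2); /u/ → [uː] (rule 2); /a/ → [aː] (rule 2).
All other segments surface unchanged.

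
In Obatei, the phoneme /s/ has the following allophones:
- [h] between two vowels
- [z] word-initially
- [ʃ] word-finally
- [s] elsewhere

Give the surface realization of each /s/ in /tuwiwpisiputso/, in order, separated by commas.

[h], [s]

Occurrence 1 (position 8): between two vowels → [h].
Occurrence 2 (position 13): no conditioning environment matches → elsewhere allophone [s].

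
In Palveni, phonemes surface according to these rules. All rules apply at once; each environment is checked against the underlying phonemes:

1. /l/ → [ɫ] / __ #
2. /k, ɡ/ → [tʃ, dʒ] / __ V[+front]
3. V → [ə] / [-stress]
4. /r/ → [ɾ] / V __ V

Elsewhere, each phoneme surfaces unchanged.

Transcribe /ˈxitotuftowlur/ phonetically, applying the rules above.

/x/ — not in any rule's target class → [x].
/i/ (between /x/ and /t/): rule 3 targets it, but not in an unstressed syllable → unchanged [i].
/t/ (between /i/ and /o/) is unaffected → [t].
Rule 3 applies to /o/ (between /t/ and /t/: in an unstressed syllable) → [ə].
/t/ (between /o/ and /u/): no rule targets it → [t].
/u/ (between /t/ and /f/): in an unstressed syllable, so rule 3 applies → [ə].
/f/ — not in any rule's target class → [f].
/t/ (between /f/ and /o/) is unaffected → [t].
/o/ — between /t/ and /w/, in an unstressed syllable — surfaces as [ə] (rule 3).
/w/ (between /o/ and /l/): no rule targets it → [w].
/l/ (between /w/ and /u/): rule 1 targets it, but not word-finally → unchanged [l].
/u/ meets the environment for rule 3 (in an unstressed syllable) → [ə].
/r/ (word-final): rule 4 targets it, but not between two vowels → unchanged [r].

[ˈxitətəftəwlər]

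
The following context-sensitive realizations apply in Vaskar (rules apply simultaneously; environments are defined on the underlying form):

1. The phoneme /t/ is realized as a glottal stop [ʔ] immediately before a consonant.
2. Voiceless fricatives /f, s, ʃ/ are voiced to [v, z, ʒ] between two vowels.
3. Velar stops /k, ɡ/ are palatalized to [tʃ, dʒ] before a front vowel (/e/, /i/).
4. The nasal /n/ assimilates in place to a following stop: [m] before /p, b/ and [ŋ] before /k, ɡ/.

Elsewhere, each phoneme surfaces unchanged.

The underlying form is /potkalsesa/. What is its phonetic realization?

[poʔkalseza]

/p/ (word-initial): no rule targets it → [p].
/o/ (between /p/ and /t/) is unaffected → [o].
/t/ (between /o/ and /k/): immediately before a consonant, so rule 1 applies → [ʔ].
/k/ — between /t/ and /a/; rule 3 does not apply here → [k].
/a/ stays [a].
/l/ stays [l].
/s/ (between /l/ and /e/) fails the environment for rule 2, so it stays [s].
/e/ (between /s/ and /s/): no rule targets it → [e].
Rule 2 applies to /s/ (between /e/ and /a/: between two vowels) → [z].
/a/ stays [a].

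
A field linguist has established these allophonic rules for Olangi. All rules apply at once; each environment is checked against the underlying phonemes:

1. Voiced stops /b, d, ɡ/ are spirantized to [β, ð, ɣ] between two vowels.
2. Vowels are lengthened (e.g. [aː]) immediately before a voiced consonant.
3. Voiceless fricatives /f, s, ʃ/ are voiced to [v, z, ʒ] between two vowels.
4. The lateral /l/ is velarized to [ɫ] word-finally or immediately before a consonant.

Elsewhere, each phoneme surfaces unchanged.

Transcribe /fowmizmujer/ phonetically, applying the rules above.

[foːwmiːzmuːjeːr]

/f/ (word-initial) is in the target of rule 3 but the environment (between two vowels) is not met → [f].
Rule 2 applies to /o/ (between /f/ and /w/: before a voiced consonant) → [oː].
/w/ (between /o/ and /m/) is unaffected → [w].
/m/ stays [m].
/i/ (between /m/ and /z/): before a voiced consonant, so rule 2 applies → [iː].
/z/ stays [z].
/m/ (between /z/ and /u/) is unaffected → [m].
/u/ (between /m/ and /j/) occurs before a voiced consonant → [uː] by rule 2.
/j/ (between /u/ and /e/) is unaffected → [j].
/e/ meets the environment for rule 2 (before a voiced consonant) → [eː].
/r/ (word-final): no rule targets it → [r].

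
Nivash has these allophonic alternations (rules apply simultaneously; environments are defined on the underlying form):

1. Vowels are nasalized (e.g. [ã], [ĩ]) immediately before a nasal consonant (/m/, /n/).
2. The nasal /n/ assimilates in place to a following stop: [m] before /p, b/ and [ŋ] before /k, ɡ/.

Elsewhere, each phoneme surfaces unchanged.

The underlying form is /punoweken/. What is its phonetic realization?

/p/ — not in any rule's target class → [p].
Rule 1 applies to /u/ (between /p/ and /n/: before a nasal consonant) → [ũ].
/n/ (between /u/ and /o/) is in the target of rule 2 but the environment (before a labial or velar stop) is not met → [n].
/o/ — between /n/ and /w/; rule 1 does not apply here → [o].
/w/ (between /o/ and /e/) is unaffected → [w].
/e/ (between /w/ and /k/) is in the target of rule 1 but the environment (before a nasal consonant) is not met → [e].
/k/ (between /e/ and /e/) is unaffected → [k].
/e/ (between /k/ and /n/) occurs before a nasal consonant → [ẽ] by rule 1.
/n/ (word-final) fails the environment for rule 2, so it stays [n].

[pũnowekẽn]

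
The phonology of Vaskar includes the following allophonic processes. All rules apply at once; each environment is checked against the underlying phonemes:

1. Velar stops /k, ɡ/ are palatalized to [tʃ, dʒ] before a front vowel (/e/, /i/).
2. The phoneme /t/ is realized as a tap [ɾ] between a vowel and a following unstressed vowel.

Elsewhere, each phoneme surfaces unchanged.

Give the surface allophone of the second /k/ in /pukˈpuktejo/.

/k/ (between /u/ and /t/) fails the environment for rule 1, so it stays [k].

[k]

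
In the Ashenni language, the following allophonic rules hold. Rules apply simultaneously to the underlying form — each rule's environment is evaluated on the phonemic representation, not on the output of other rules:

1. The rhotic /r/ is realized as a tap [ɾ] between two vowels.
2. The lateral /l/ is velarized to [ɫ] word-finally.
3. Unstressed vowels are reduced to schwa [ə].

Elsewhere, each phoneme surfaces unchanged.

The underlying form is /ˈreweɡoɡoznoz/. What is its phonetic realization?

[ˈrewəɡəɡəznəz]

/r/ (word-initial) fails the environment for rule 1, so it stays [r].
/e/ (between /r/ and /w/): rule 3 targets it, but not in an unstressed syllable → unchanged [e].
/w/ stays [w].
/e/ (between /w/ and /ɡ/): in an unstressed syllable, so rule 3 applies → [ə].
/ɡ/ stays [ɡ].
/o/ (between /ɡ/ and /ɡ/) occurs in an unstressed syllable → [ə] by rule 3.
/ɡ/ (between /o/ and /o/): no rule targets it → [ɡ].
/o/ meets the environment for rule 3 (in an unstressed syllable) → [ə].
/z/ (between /o/ and /n/) is unaffected → [z].
/n/ (between /z/ and /o/) is unaffected → [n].
Rule 3 applies to /o/ (between /n/ and /z/: in an unstressed syllable) → [ə].
/z/ (word-final) is unaffected → [z].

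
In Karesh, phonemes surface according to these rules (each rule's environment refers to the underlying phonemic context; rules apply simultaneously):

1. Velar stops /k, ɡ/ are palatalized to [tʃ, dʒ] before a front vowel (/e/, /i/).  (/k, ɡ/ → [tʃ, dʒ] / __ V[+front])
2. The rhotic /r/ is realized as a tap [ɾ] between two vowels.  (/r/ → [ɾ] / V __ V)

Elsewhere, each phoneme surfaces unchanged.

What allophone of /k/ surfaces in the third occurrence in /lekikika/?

[k]

/k/ (between /i/ and /a/): rule 1 targets it, but not before a front vowel → unchanged [k].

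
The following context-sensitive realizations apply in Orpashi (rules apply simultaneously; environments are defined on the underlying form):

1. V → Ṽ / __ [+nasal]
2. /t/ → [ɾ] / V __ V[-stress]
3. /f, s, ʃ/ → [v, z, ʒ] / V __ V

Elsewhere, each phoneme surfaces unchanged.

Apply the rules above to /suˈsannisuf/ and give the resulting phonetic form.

[suˈzãnnizuf]

/s/ (word-initial) fails the environment for rule 3, so it stays [s].
/u/ (between /s/ and /s/): rule 1 targets it, but not before a nasal consonant → unchanged [u].
/s/ (between /u/ and /a/) occurs between two vowels → [z] by rule 3.
/a/ meets the environment for rule 1 (before a nasal consonant) → [ã].
/n/ (between /a/ and /n/) is unaffected → [n].
/n/ stays [n].
/i/ (between /n/ and /s/) is in the target of rule 1 but the environment (before a nasal consonant) is not met → [i].
/s/ — between /i/ and /u/, between two vowels — surfaces as [z] (rule 3).
/u/ (between /s/ and /f/) fails the environment for rule 1, so it stays [u].
/f/ (word-final): rule 3 targets it, but not between two vowels → unchanged [f].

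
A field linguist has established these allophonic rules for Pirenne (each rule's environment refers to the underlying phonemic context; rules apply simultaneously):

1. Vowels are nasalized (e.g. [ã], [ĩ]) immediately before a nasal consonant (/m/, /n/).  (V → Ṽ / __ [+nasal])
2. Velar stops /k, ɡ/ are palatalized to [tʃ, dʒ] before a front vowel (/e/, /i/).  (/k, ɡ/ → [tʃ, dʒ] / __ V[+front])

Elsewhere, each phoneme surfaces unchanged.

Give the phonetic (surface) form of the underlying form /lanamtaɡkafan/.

/l/ (word-initial) is unaffected → [l].
/a/ meets the environment for rule 1 (before a nasal consonant) → [ã].
/n/ stays [n].
/a/ (between /n/ and /m/) occurs before a nasal consonant → [ã] by rule 1.
/m/ — not in any rule's target class → [m].
/t/ stays [t].
/a/ (between /t/ and /ɡ/): rule 1 targets it, but not before a nasal consonant → unchanged [a].
/ɡ/ — between /a/ and /k/; rule 2 does not apply here → [ɡ].
/k/ (between /ɡ/ and /a/) is in the target of rule 2 but the environment (before a front vowel) is not met → [k].
/a/ — between /k/ and /f/; rule 1 does not apply here → [a].
/f/ stays [f].
/a/ (between /f/ and /n/): before a nasal consonant, so rule 1 applies → [ã].
/n/ (word-final) is unaffected → [n].

[lãnãmtaɡkafãn]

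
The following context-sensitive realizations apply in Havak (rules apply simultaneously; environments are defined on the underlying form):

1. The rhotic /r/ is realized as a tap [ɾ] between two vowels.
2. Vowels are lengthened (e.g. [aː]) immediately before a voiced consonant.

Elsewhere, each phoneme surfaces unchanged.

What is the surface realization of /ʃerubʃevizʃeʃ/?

[ʃeːɾuːbʃeːviːzʃeʃ]

/ʃ/ (word-initial) is unaffected → [ʃ].
Rule 2 applies to /e/ (between /ʃ/ and /r/: before a voiced consonant) → [eː].
/r/ meets the environment for rule 1 (between two vowels) → [ɾ].
/u/ — between /r/ and /b/, before a voiced consonant — surfaces as [uː] (rule 2).
/b/ stays [b].
/ʃ/ (between /b/ and /e/) is unaffected → [ʃ].
/e/ (between /ʃ/ and /v/) occurs before a voiced consonant → [eː] by rule 2.
/v/ — not in any rule's target class → [v].
/i/ meets the environment for rule 2 (before a voiced consonant) → [iː].
/z/ stays [z].
/ʃ/ — not in any rule's target class → [ʃ].
/e/ (between /ʃ/ and /ʃ/) fails the environment for rule 2, so it stays [e].
/ʃ/ stays [ʃ].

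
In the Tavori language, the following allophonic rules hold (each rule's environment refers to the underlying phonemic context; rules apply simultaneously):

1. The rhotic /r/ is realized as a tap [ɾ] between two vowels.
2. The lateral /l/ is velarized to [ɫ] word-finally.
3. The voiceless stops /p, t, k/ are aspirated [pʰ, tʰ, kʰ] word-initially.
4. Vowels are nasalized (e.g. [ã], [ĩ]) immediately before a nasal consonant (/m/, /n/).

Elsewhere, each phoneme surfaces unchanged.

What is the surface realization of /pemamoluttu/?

[pʰẽmãmoluttu]

/p/ — word-initial, word-initially — surfaces as [pʰ] (rule 3).
Rule 4 applies to /e/ (between /p/ and /m/: before a nasal consonant) → [ẽ].
/m/ (between /e/ and /a/): no rule targets it → [m].
/a/ (between /m/ and /m/): before a nasal consonant, so rule 4 applies → [ã].
/m/ (between /a/ and /o/) is unaffected → [m].
/o/ — between /m/ and /l/; rule 4 does not apply here → [o].
/l/ (between /o/ and /u/) is in the target of rule 2 but the environment (word-finally) is not met → [l].
/u/ (between /l/ and /t/) is in the target of rule 4 but the environment (before a nasal consonant) is not met → [u].
/t/ — between /u/ and /t/; rule 3 does not apply here → [t].
/t/ (between /t/ and /u/) is in the target of rule 3 but the environment (word-initially) is not met → [t].
/u/ (word-final) is in the target of rule 4 but the environment (before a nasal consonant) is not met → [u].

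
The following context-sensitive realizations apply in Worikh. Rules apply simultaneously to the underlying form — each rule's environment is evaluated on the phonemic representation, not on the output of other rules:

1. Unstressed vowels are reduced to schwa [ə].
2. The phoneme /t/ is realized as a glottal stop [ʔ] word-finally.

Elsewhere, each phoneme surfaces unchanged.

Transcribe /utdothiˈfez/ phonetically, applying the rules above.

/u/ (word-initial) occurs in an unstressed syllable → [ə] by rule 1.
/t/ — between /u/ and /d/; rule 2 does not apply here → [t].
/d/ stays [d].
/o/ (between /d/ and /t/): in an unstressed syllable, so rule 1 applies → [ə].
/t/ (between /o/ and /h/): rule 2 targets it, but not word-finally → unchanged [t].
/h/ (between /t/ and /i/) is unaffected → [h].
/i/ meets the environment for rule 1 (in an unstressed syllable) → [ə].
/f/ (between /i/ and /e/): no rule targets it → [f].
/e/ (between /f/ and /z/) fails the environment for rule 1, so it stays [e].
/z/ stays [z].

[ətdəthəˈfez]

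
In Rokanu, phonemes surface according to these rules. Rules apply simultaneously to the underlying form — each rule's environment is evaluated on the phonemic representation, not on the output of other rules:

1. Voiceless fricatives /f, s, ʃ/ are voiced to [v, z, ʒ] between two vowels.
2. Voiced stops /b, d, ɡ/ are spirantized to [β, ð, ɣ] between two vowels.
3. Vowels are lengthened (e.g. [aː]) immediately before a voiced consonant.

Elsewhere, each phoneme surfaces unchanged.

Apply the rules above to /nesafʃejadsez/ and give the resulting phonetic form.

[nezafʃeːjaːdseːz]

/n/ — not in any rule's target class → [n].
/e/ (between /n/ and /s/) is in the target of rule 3 but the environment (before a voiced consonant) is not met → [e].
Rule 1 applies to /s/ (between /e/ and /a/: between two vowels) → [z].
/a/ (between /s/ and /f/): rule 3 targets it, but not before a voiced consonant → unchanged [a].
/f/ (between /a/ and /ʃ/) fails the environment for rule 1, so it stays [f].
/ʃ/ (between /f/ and /e/) fails the environment for rule 1, so it stays [ʃ].
/e/ (between /ʃ/ and /j/): before a voiced consonant, so rule 3 applies → [eː].
/j/ (between /e/ and /a/) is unaffected → [j].
/a/ — between /j/ and /d/, before a voiced consonant — surfaces as [aː] (rule 3).
/d/ (between /a/ and /s/): rule 2 targets it, but not between two vowels → unchanged [d].
/s/ (between /d/ and /e/) fails the environment for rule 1, so it stays [s].
Rule 3 applies to /e/ (between /s/ and /z/: before a voiced consonant) → [eː].
/z/ (word-final): no rule targets it → [z].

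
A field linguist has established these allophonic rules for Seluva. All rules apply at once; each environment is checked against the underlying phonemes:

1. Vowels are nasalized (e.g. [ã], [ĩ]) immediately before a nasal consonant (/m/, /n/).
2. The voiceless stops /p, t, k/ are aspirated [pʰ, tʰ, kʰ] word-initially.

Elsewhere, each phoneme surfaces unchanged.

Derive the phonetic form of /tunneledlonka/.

[tʰũnneledlõnka]

/t/ (word-initial): word-initially, so rule 2 applies → [tʰ].
/u/ meets the environment for rule 1 (before a nasal consonant) → [ũ].
/n/ — not in any rule's target class → [n].
/n/ — not in any rule's target class → [n].
/e/ — between /n/ and /l/; rule 1 does not apply here → [e].
/l/ — not in any rule's target class → [l].
/e/ (between /l/ and /d/) fails the environment for rule 1, so it stays [e].
/d/ stays [d].
/l/ (between /d/ and /o/) is unaffected → [l].
/o/ meets the environment for rule 1 (before a nasal consonant) → [õ].
/n/ — not in any rule's target class → [n].
/k/ (between /n/ and /a/) is in the target of rule 2 but the environment (word-initially) is not met → [k].
/a/ — word-final; rule 1 does not apply here → [a].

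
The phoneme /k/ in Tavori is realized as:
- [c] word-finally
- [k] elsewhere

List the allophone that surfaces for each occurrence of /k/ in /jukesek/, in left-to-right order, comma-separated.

[k], [c]

Occurrence 1 (position 3): no conditioning environment matches → elsewhere allophone [k].
Occurrence 2 (position 7): word-finally → [c].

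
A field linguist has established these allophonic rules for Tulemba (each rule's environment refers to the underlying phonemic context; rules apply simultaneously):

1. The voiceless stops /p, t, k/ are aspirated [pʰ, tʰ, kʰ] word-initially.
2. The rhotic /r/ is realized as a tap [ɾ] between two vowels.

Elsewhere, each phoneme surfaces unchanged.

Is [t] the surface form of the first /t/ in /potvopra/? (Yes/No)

Yes

/t/ — between /o/ and /v/; rule 1 does not apply here → [t].
The actual realization is [t], which matches [t].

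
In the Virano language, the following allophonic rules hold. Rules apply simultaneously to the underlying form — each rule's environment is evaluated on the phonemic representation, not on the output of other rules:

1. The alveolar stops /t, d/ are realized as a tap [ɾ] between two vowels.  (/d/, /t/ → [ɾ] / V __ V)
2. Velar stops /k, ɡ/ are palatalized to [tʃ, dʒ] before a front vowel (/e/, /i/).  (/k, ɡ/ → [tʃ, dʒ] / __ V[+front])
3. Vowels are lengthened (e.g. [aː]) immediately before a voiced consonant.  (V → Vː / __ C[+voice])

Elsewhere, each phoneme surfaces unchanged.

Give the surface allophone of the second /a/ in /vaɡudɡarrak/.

/a/ (between /ɡ/ and /r/) occurs before a voiced consonant → [aː] by rule 3.

[aː]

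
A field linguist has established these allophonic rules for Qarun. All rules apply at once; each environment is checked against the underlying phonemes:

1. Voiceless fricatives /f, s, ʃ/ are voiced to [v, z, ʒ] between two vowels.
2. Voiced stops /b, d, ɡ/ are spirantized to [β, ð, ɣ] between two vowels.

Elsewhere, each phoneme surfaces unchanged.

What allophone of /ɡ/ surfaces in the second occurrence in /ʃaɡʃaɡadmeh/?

/ɡ/ (between /a/ and /a/): between two vowels, so rule 2 applies → [ɣ].

[ɣ]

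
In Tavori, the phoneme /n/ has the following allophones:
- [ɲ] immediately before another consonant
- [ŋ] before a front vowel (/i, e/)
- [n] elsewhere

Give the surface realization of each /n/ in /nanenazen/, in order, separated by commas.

Occurrence 1 (position 1): no conditioning environment matches → elsewhere allophone [n].
Occurrence 2 (position 3): before a front vowel (/i, e/) → [ŋ].
Occurrence 3 (position 5): no conditioning environment matches → elsewhere allophone [n].
Occurrence 4 (position 9): no conditioning environment matches → elsewhere allophone [n].

[n], [ŋ], [n], [n]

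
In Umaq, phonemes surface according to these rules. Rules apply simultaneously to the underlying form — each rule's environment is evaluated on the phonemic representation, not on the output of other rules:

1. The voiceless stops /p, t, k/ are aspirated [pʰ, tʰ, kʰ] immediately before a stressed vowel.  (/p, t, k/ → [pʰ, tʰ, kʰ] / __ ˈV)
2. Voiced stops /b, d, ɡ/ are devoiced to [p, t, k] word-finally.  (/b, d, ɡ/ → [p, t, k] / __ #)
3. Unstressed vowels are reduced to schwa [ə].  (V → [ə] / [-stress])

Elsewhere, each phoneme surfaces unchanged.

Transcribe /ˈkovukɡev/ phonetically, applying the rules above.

[ˈkʰovəkɡəv]

Rule 1 applies to /k/ (word-initial: immediately before a stressed vowel) → [kʰ].
/o/ (between /k/ and /v/): rule 3 targets it, but not in an unstressed syllable → unchanged [o].
/v/ — not in any rule's target class → [v].
Rule 3 applies to /u/ (between /v/ and /k/: in an unstressed syllable) → [ə].
/k/ — between /u/ and /ɡ/; rule 1 does not apply here → [k].
/ɡ/ (between /k/ and /e/) fails the environment for rule 2, so it stays [ɡ].
/e/ — between /ɡ/ and /v/, in an unstressed syllable — surfaces as [ə] (rule 3).
/v/ — not in any rule's target class → [v].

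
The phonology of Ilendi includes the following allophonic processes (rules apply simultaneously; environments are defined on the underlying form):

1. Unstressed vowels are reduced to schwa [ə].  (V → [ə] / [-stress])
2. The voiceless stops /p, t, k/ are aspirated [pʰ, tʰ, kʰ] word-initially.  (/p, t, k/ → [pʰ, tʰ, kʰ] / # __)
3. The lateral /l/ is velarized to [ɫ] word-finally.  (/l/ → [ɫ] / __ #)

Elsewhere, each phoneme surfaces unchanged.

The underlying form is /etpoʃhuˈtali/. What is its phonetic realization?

[ətpəʃhəˈtalə]

/e/ (word-initial) occurs in an unstressed syllable → [ə] by rule 1.
/t/ — between /e/ and /p/; rule 2 does not apply here → [t].
/p/ (between /t/ and /o/) fails the environment for rule 2, so it stays [p].
/o/ (between /p/ and /ʃ/) occurs in an unstressed syllable → [ə] by rule 1.
/ʃ/ (between /o/ and /h/): no rule targets it → [ʃ].
/h/ (between /ʃ/ and /u/) is unaffected → [h].
/u/ meets the environment for rule 1 (in an unstressed syllable) → [ə].
/t/ (between /u/ and /a/) fails the environment for rule 2, so it stays [t].
/a/ (between /t/ and /l/) fails the environment for rule 1, so it stays [a].
/l/ (between /a/ and /i/) fails the environment for rule 3, so it stays [l].
/i/ (word-final) occurs in an unstressed syllable → [ə] by rule 1.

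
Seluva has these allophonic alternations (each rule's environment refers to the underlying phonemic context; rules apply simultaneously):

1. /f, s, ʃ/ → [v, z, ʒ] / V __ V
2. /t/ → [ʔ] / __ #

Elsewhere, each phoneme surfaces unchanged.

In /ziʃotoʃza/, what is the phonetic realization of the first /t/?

/t/ (between /o/ and /o/) is in the target of rule 2 but the environment (word-finally) is not met → [t].

[t]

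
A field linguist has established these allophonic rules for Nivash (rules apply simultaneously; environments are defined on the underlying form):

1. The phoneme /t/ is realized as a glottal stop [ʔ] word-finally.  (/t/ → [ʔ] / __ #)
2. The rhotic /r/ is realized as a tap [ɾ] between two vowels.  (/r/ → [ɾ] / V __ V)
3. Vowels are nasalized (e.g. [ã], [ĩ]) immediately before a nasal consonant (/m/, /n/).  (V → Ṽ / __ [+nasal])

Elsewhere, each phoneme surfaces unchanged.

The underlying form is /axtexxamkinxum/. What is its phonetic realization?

[axtexxãmkĩnxũm]

/a/ (word-initial): rule 3 targets it, but not before a nasal consonant → unchanged [a].
/x/ (between /a/ and /t/) is unaffected → [x].
/t/ (between /x/ and /e/) fails the environment for rule 1, so it stays [t].
/e/ — between /t/ and /x/; rule 3 does not apply here → [e].
/x/ stays [x].
/x/ — not in any rule's target class → [x].
/a/ (between /x/ and /m/): before a nasal consonant, so rule 3 applies → [ã].
/m/ (between /a/ and /k/) is unaffected → [m].
/k/ stays [k].
/i/ (between /k/ and /n/) occurs before a nasal consonant → [ĩ] by rule 3.
/n/ (between /i/ and /x/) is unaffected → [n].
/x/ (between /n/ and /u/) is unaffected → [x].
/u/ — between /x/ and /m/, before a nasal consonant — surfaces as [ũ] (rule 3).
/m/ — not in any rule's target class → [m].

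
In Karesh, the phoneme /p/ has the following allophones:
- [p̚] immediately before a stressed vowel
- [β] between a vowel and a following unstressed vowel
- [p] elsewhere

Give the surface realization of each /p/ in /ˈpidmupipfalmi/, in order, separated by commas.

[p̚], [β], [p]

Occurrence 1 (position 1): immediately before a stressed vowel → [p̚].
Occurrence 2 (position 6): between a vowel and a following unstressed vowel → [β].
Occurrence 3 (position 8): no conditioning environment matches → elsewhere allophone [p].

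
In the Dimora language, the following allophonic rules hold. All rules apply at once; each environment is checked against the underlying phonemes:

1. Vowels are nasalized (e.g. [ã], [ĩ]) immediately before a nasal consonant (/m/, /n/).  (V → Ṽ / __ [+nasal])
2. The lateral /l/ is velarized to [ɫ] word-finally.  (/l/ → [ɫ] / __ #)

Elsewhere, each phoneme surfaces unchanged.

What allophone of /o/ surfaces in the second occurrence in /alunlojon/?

/o/ (between /j/ and /n/): before a nasal consonant, so rule 1 applies → [õ].

[õ]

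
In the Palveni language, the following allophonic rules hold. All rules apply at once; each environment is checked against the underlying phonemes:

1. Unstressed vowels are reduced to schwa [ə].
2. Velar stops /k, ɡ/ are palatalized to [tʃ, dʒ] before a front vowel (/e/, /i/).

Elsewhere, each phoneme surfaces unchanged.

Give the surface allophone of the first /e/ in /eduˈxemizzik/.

[ə]

/e/ — word-initial, in an unstressed syllable — surfaces as [ə] (rule 1).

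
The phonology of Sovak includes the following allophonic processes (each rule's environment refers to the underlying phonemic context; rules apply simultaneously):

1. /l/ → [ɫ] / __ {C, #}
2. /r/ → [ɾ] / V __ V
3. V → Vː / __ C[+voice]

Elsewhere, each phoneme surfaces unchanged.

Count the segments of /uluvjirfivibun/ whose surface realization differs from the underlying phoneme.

Segments that undergo a rule: /u/ → [uː] (rule 3); /u/ → [uː] (rule 3); /i/ → [iː] (rule 3); /i/ → [iː] (rule 3); /i/ → [iː] (rule 3); /u/ → [uː] (rule 3).
All other segments surface unchanged.

6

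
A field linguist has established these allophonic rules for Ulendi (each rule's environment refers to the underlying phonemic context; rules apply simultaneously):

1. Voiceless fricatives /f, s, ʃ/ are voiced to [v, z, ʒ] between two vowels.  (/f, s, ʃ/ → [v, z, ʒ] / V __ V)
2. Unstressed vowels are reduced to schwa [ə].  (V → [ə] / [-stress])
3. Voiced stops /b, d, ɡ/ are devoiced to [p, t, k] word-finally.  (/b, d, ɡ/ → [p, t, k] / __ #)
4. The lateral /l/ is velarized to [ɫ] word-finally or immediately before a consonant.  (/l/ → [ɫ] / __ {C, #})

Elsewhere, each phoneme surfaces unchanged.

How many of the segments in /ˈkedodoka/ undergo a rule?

Segments that undergo a rule: /o/ → [ə] (rule 2); /o/ → [ə] (rule 2); /a/ → [ə] (rule 2).
All other segments surface unchanged.

3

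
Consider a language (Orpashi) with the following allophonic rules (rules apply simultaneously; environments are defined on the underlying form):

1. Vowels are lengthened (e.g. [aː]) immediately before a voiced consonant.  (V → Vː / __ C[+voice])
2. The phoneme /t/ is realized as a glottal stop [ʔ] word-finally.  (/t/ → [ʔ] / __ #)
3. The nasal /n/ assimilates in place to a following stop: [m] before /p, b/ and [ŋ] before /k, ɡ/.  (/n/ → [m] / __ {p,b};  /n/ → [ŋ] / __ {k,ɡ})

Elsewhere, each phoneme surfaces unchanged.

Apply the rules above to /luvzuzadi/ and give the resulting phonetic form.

/u/ (between /l/ and /v/) occurs before a voiced consonant → [uː] by rule 1.
Rule 1 applies to /u/ (between /z/ and /z/: before a voiced consonant) → [uː].
/a/ (between /z/ and /d/) occurs before a voiced consonant → [aː] by rule 1.
/i/ (word-final) fails the environment for rule 1, so it stays [i].

[luːvzuːzaːdi]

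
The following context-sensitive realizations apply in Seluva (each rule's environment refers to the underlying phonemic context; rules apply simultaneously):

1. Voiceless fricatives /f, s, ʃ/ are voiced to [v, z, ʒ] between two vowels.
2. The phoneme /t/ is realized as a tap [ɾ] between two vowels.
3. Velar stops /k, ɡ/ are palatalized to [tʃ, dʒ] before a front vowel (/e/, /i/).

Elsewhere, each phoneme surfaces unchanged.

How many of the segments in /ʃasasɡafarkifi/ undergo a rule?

Segments that undergo a rule: /s/ → [z] (rule 1); /f/ → [v] (rule 1); /k/ → [tʃ] (rule 3); /f/ → [v] (rule 1).
All other segments surface unchanged.

4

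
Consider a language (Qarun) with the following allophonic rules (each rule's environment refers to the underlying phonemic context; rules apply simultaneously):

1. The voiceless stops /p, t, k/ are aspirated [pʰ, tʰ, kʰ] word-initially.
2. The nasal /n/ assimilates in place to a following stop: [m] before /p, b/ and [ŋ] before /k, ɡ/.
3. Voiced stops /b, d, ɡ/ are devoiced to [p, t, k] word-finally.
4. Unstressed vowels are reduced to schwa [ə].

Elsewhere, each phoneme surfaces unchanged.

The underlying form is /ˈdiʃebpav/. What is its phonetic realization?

[ˈdiʃəbpəv]

/d/ (word-initial): rule 3 targets it, but not word-finally → unchanged [d].
/i/ — between /d/ and /ʃ/; rule 4 does not apply here → [i].
/e/ meets the environment for rule 4 (in an unstressed syllable) → [ə].
/b/ — between /e/ and /p/; rule 3 does not apply here → [b].
/p/ (between /b/ and /a/) fails the environment for rule 1, so it stays [p].
/a/ — between /p/ and /v/, in an unstressed syllable — surfaces as [ə] (rule 4).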